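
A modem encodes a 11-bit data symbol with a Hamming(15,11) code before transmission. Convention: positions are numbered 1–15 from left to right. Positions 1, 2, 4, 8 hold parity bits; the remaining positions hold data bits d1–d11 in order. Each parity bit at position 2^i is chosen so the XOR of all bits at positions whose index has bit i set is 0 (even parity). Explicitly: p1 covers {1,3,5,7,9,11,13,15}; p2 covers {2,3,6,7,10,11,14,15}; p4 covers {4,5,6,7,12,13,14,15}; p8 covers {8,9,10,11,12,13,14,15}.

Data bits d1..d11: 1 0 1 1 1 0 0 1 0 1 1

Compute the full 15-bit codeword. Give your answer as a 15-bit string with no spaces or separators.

011101101001011

Place data at non-parity positions: p1 p2 1 p4 0 1 1 p8 1 0 0 1 0 1 1
p1 (pos 1,3,5,7,9,11,13,15): XOR of data positions = 1⊕0⊕1⊕1⊕0⊕0⊕1 = 0
p2 (pos 2,3,6,7,10,11,14,15): XOR of data positions = 1⊕1⊕1⊕0⊕0⊕1⊕1 = 1
p4 (pos 4,5,6,7,12,13,14,15): XOR of data positions = 0⊕1⊕1⊕1⊕0⊕1⊕1 = 1
p8 (pos 8,9,10,11,12,13,14,15): XOR of data positions = 1⊕0⊕0⊕1⊕0⊕1⊕1 = 0
Codeword: 011101101001011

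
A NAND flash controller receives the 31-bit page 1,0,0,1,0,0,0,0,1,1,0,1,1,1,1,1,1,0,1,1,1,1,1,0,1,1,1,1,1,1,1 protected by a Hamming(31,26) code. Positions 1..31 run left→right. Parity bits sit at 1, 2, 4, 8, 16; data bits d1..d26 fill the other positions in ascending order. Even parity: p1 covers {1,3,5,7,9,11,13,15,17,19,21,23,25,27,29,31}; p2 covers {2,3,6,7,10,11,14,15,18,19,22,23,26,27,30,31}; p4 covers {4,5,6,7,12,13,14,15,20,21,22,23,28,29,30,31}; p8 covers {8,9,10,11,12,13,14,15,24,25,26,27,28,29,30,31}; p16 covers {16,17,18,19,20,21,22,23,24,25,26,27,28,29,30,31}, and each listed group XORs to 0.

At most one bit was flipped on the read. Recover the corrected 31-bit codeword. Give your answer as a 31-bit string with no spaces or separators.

s1 (pos 1,3,5,7,9,11,13,15,17,19,21,23,25,27,29,31): 1⊕0⊕0⊕0⊕1⊕0⊕1⊕1⊕1⊕1⊕1⊕1⊕1⊕1⊕1⊕1 = 0
s2 (pos 2,3,6,7,10,11,14,15,18,19,22,23,26,27,30,31): 0⊕0⊕0⊕0⊕1⊕0⊕1⊕1⊕0⊕1⊕1⊕1⊕1⊕1⊕1⊕1 = 0
s4 (pos 4,5,6,7,12,13,14,15,20,21,22,23,28,29,30,31): 1⊕0⊕0⊕0⊕1⊕1⊕1⊕1⊕1⊕1⊕1⊕1⊕1⊕1⊕1⊕1 = 1
s8 (pos 8,9,10,11,12,13,14,15,24,25,26,27,28,29,30,31): 0⊕1⊕1⊕0⊕1⊕1⊕1⊕1⊕0⊕1⊕1⊕1⊕1⊕1⊕1⊕1 = 1
s16 (pos 16,17,18,19,20,21,22,23,24,25,26,27,28,29,30,31): 1⊕1⊕0⊕1⊕1⊕1⊕1⊕1⊕0⊕1⊕1⊕1⊕1⊕1⊕1⊕1 = 0
Syndrome s16…s1 = 01100 → error at position 12.
Flip position 12: 1001000011011111101111101111111 → 1001000011001111101111101111111

1001000011001111101111101111111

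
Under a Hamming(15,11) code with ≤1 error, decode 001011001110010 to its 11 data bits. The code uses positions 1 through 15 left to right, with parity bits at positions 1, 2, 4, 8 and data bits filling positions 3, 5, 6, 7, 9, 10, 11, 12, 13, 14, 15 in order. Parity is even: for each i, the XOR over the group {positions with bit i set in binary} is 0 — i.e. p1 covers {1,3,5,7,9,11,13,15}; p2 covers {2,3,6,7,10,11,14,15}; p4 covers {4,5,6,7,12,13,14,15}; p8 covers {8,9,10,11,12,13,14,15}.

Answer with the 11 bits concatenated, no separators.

s1 (pos 1,3,5,7,9,11,13,15): 0⊕1⊕1⊕0⊕1⊕1⊕0⊕0 = 0
s2 (pos 2,3,6,7,10,11,14,15): 0⊕1⊕1⊕0⊕1⊕1⊕1⊕0 = 1
s4 (pos 4,5,6,7,12,13,14,15): 0⊕1⊕1⊕0⊕0⊕0⊕1⊕0 = 1
s8 (pos 8,9,10,11,12,13,14,15): 0⊕1⊕1⊕1⊕0⊕0⊕1⊕0 = 0
Syndrome s8…s1 = 0110 → error at position 6.
Flip position 6: 001011001110010 → 001010001110010
Read data bits from positions 3,5,6,7,9,10,11,12,13,14,15: 11001110010

11001110010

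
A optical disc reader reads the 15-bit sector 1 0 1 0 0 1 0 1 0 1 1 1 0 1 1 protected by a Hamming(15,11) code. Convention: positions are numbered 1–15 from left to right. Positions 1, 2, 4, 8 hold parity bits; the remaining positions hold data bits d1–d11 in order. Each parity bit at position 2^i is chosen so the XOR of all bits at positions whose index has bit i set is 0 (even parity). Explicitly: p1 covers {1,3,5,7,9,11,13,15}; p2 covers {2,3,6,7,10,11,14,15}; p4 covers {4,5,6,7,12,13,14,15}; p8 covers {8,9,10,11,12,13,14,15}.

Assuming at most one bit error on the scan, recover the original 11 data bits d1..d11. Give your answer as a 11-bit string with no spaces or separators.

10100111011

s1 (pos 1,3,5,7,9,11,13,15): 1⊕1⊕0⊕0⊕0⊕1⊕0⊕1 = 0
s2 (pos 2,3,6,7,10,11,14,15): 0⊕1⊕1⊕0⊕1⊕1⊕1⊕1 = 0
s4 (pos 4,5,6,7,12,13,14,15): 0⊕0⊕1⊕0⊕1⊕0⊕1⊕1 = 0
s8 (pos 8,9,10,11,12,13,14,15): 1⊕0⊕1⊕1⊕1⊕0⊕1⊕1 = 0
Syndrome s8…s1 = 0000 → no error.
Read data bits from positions 3,5,6,7,9,10,11,12,13,14,15: 10100111011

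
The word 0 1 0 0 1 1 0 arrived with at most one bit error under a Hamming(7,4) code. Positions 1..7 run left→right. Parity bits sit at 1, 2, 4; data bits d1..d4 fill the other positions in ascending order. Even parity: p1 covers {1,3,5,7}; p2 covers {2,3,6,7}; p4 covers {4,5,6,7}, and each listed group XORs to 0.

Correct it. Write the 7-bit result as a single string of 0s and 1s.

1100110

s1 (pos 1,3,5,7): 0⊕0⊕1⊕0 = 1
s2 (pos 2,3,6,7): 1⊕0⊕1⊕0 = 0
s4 (pos 4,5,6,7): 0⊕1⊕1⊕0 = 0
Syndrome s4…s1 = 001 → error at position 1.
Flip position 1: 0100110 → 1100110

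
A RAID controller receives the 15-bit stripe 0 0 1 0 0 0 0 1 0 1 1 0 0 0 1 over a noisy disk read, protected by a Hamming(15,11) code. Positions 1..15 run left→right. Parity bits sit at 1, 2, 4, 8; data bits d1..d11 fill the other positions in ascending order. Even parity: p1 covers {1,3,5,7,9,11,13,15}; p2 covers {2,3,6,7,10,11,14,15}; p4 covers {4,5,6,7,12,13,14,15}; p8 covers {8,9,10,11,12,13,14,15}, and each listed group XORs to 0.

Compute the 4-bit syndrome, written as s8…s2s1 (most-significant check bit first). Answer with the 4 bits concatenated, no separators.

0101

s1 (pos 1,3,5,7,9,11,13,15): 0⊕1⊕0⊕0⊕0⊕1⊕0⊕1 = 1
s2 (pos 2,3,6,7,10,11,14,15): 0⊕1⊕0⊕0⊕1⊕1⊕0⊕1 = 0
s4 (pos 4,5,6,7,12,13,14,15): 0⊕0⊕0⊕0⊕0⊕0⊕0⊕1 = 1
s8 (pos 8,9,10,11,12,13,14,15): 1⊕0⊕1⊕1⊕0⊕0⊕0⊕1 = 0
Syndrome s8…s1 = 0101 → error at position 5.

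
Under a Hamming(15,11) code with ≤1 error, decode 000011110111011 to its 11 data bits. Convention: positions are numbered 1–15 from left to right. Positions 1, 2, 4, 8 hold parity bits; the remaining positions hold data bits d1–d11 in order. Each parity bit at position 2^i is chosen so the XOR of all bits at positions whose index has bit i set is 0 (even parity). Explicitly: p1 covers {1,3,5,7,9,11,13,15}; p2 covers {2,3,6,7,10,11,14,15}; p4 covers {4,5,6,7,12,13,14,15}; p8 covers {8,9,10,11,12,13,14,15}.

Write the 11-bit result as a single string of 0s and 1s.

s1 (pos 1,3,5,7,9,11,13,15): 0⊕0⊕1⊕1⊕0⊕1⊕0⊕1 = 0
s2 (pos 2,3,6,7,10,11,14,15): 0⊕0⊕1⊕1⊕1⊕1⊕1⊕1 = 0
s4 (pos 4,5,6,7,12,13,14,15): 0⊕1⊕1⊕1⊕1⊕0⊕1⊕1 = 0
s8 (pos 8,9,10,11,12,13,14,15): 1⊕0⊕1⊕1⊕1⊕0⊕1⊕1 = 0
Syndrome s8…s1 = 0000 → no error.
Read data bits from positions 3,5,6,7,9,10,11,12,13,14,15: 01110111011

01110111011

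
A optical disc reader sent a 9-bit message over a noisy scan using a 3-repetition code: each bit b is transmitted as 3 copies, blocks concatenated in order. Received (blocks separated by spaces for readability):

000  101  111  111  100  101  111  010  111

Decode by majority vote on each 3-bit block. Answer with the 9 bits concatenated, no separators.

Block 1 (000): 0 ones → 0
Block 2 (101): 2 ones → 1
Block 3 (111): 3 ones → 1
Block 4 (111): 3 ones → 1
Block 5 (100): 1 one → 0
Block 6 (101): 2 ones → 1
Block 7 (111): 3 ones → 1
Block 8 (010): 1 one → 0
Block 9 (111): 3 ones → 1

011101101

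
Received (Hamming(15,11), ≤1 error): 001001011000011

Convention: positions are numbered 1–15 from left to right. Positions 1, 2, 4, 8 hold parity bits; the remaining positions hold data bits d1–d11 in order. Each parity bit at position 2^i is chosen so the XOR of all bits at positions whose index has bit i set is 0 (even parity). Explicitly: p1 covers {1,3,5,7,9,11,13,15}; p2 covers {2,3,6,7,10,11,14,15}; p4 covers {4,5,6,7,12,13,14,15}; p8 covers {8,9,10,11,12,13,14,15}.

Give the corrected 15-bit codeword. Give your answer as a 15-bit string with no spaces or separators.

001011011000011

s1 (pos 1,3,5,7,9,11,13,15): 0⊕1⊕0⊕0⊕1⊕0⊕0⊕1 = 1
s2 (pos 2,3,6,7,10,11,14,15): 0⊕1⊕1⊕0⊕0⊕0⊕1⊕1 = 0
s4 (pos 4,5,6,7,12,13,14,15): 0⊕0⊕1⊕0⊕0⊕0⊕1⊕1 = 1
s8 (pos 8,9,10,11,12,13,14,15): 1⊕1⊕0⊕0⊕0⊕0⊕1⊕1 = 0
Syndrome s8…s1 = 0101 → error at position 5.
Flip position 5: 001001011000011 → 001011011000011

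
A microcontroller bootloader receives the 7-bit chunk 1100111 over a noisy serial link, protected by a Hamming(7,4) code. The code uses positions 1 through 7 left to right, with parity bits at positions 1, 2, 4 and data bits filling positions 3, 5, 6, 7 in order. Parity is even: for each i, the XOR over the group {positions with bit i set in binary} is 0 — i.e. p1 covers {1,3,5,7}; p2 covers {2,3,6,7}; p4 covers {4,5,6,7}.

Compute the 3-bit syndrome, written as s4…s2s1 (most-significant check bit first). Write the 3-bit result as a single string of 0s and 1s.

111

s1 (pos 1,3,5,7): 1⊕0⊕1⊕1 = 1
s2 (pos 2,3,6,7): 1⊕0⊕1⊕1 = 1
s4 (pos 4,5,6,7): 0⊕1⊕1⊕1 = 1
Syndrome s4…s1 = 111 → error at position 7.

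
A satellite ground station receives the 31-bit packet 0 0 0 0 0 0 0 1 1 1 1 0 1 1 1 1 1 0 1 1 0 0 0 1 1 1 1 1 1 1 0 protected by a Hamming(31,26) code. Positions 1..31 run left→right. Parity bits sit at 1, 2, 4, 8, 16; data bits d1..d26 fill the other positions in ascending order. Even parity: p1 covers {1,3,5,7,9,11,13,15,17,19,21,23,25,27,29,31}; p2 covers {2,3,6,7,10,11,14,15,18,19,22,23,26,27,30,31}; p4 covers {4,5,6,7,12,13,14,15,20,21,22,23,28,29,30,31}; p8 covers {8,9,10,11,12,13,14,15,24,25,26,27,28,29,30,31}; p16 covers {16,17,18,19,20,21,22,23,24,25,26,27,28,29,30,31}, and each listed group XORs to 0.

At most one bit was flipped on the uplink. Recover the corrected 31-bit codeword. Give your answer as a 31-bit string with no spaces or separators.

0000000111101111101110011111110

s1 (pos 1,3,5,7,9,11,13,15,17,19,21,23,25,27,29,31): 0⊕0⊕0⊕0⊕1⊕1⊕1⊕1⊕1⊕1⊕0⊕0⊕1⊕1⊕1⊕0 = 1
s2 (pos 2,3,6,7,10,11,14,15,18,19,22,23,26,27,30,31): 0⊕0⊕0⊕0⊕1⊕1⊕1⊕1⊕0⊕1⊕0⊕0⊕1⊕1⊕1⊕0 = 0
s4 (pos 4,5,6,7,12,13,14,15,20,21,22,23,28,29,30,31): 0⊕0⊕0⊕0⊕0⊕1⊕1⊕1⊕1⊕0⊕0⊕0⊕1⊕1⊕1⊕0 = 1
s8 (pos 8,9,10,11,12,13,14,15,24,25,26,27,28,29,30,31): 1⊕1⊕1⊕1⊕0⊕1⊕1⊕1⊕1⊕1⊕1⊕1⊕1⊕1⊕1⊕0 = 0
s16 (pos 16,17,18,19,20,21,22,23,24,25,26,27,28,29,30,31): 1⊕1⊕0⊕1⊕1⊕0⊕0⊕0⊕1⊕1⊕1⊕1⊕1⊕1⊕1⊕0 = 1
Syndrome s16…s1 = 10101 → error at position 21.
Flip position 21: 0000000111101111101100011111110 → 0000000111101111101110011111110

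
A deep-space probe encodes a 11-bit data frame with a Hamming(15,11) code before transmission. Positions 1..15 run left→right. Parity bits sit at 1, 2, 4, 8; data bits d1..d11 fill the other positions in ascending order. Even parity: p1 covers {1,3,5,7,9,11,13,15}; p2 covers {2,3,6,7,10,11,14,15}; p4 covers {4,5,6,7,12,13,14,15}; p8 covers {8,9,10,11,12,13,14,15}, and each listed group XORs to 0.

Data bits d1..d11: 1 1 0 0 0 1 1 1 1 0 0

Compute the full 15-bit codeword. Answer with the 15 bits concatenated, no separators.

Place data at non-parity positions: p1 p2 1 p4 1 0 0 p8 0 1 1 1 1 0 0
p1 (pos 1,3,5,7,9,11,13,15): XOR of data positions = 1⊕1⊕0⊕0⊕1⊕1⊕0 = 0
p2 (pos 2,3,6,7,10,11,14,15): XOR of data positions = 1⊕0⊕0⊕1⊕1⊕0⊕0 = 1
p4 (pos 4,5,6,7,12,13,14,15): XOR of data positions = 1⊕0⊕0⊕1⊕1⊕0⊕0 = 1
p8 (pos 8,9,10,11,12,13,14,15): XOR of data positions = 0⊕1⊕1⊕1⊕1⊕0⊕0 = 0
Codeword: 011110000111100

011110000111100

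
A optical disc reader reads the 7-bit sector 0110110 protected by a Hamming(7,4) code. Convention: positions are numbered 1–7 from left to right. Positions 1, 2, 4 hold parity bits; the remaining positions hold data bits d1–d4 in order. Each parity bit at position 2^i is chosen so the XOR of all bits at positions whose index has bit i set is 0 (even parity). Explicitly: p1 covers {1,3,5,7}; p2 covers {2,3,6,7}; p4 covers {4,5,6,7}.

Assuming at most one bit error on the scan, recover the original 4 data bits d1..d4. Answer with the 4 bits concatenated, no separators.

s1 (pos 1,3,5,7): 0⊕1⊕1⊕0 = 0
s2 (pos 2,3,6,7): 1⊕1⊕1⊕0 = 1
s4 (pos 4,5,6,7): 0⊕1⊕1⊕0 = 0
Syndrome s4…s1 = 010 → error at position 2.
Flip position 2: 0110110 → 0010110
Read data bits from positions 3,5,6,7: 1110

1110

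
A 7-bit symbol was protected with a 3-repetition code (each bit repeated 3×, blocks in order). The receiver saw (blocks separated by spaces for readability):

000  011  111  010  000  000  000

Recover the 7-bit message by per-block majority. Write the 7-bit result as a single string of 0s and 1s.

0110000

Block 1 (000): 0 ones → 0
Block 2 (011): 2 ones → 1
Block 3 (111): 3 ones → 1
Block 4 (010): 1 one → 0
Block 5 (000): 0 ones → 0
Block 6 (000): 0 ones → 0
Block 7 (000): 0 ones → 0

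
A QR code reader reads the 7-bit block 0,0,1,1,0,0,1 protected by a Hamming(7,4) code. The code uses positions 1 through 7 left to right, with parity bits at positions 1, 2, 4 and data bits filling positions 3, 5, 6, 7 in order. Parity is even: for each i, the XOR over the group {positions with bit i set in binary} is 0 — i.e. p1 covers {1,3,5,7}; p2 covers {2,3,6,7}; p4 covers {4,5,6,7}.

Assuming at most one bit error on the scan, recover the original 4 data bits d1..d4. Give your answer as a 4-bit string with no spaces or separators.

1001

s1 (pos 1,3,5,7): 0⊕1⊕0⊕1 = 0
s2 (pos 2,3,6,7): 0⊕1⊕0⊕1 = 0
s4 (pos 4,5,6,7): 1⊕0⊕0⊕1 = 0
Syndrome s4…s1 = 000 → no error.
Read data bits from positions 3,5,6,7: 1001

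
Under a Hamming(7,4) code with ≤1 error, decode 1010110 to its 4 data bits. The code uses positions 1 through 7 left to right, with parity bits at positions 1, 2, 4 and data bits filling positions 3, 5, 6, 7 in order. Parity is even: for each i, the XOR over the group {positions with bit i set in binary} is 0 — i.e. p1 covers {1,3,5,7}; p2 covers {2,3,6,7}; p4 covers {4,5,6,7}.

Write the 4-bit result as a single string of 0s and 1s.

1110

s1 (pos 1,3,5,7): 1⊕1⊕1⊕0 = 1
s2 (pos 2,3,6,7): 0⊕1⊕1⊕0 = 0
s4 (pos 4,5,6,7): 0⊕1⊕1⊕0 = 0
Syndrome s4…s1 = 001 → error at position 1.
Flip position 1: 1010110 → 0010110
Read data bits from positions 3,5,6,7: 1110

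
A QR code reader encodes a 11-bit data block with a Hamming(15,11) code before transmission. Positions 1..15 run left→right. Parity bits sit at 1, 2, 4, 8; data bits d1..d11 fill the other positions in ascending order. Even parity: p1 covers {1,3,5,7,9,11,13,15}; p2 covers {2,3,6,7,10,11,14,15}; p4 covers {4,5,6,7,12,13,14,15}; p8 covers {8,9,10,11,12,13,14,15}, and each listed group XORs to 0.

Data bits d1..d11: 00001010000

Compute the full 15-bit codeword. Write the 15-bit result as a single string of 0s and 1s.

Place data at non-parity positions: p1 p2 0 p4 0 0 0 p8 1 0 1 0 0 0 0
p1 (pos 1,3,5,7,9,11,13,15): XOR of data positions = 0⊕0⊕0⊕1⊕1⊕0⊕0 = 0
p2 (pos 2,3,6,7,10,11,14,15): XOR of data positions = 0⊕0⊕0⊕0⊕1⊕0⊕0 = 1
p4 (pos 4,5,6,7,12,13,14,15): XOR of data positions = 0⊕0⊕0⊕0⊕0⊕0⊕0 = 0
p8 (pos 8,9,10,11,12,13,14,15): XOR of data positions = 1⊕0⊕1⊕0⊕0⊕0⊕0 = 0
Codeword: 010000001010000

010000001010000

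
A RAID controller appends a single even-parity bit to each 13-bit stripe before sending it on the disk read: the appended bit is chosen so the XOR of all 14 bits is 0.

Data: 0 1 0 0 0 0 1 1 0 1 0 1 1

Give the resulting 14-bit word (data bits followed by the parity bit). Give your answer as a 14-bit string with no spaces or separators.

XOR of the 13 data bits: 0⊕1⊕0⊕0⊕0⊕0⊕1⊕1⊕0⊕1⊕0⊕1⊕1 = 0
Parity bit = 0 (so all 14 bits XOR to 0).

01000011010110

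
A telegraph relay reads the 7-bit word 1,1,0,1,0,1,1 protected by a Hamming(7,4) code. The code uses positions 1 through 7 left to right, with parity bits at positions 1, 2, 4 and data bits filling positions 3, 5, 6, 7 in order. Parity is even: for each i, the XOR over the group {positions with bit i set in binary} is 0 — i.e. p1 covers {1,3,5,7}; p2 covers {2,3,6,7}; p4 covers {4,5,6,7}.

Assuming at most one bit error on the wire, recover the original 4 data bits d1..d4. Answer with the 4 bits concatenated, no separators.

0001

s1 (pos 1,3,5,7): 1⊕0⊕0⊕1 = 0
s2 (pos 2,3,6,7): 1⊕0⊕1⊕1 = 1
s4 (pos 4,5,6,7): 1⊕0⊕1⊕1 = 1
Syndrome s4…s1 = 110 → error at position 6.
Flip position 6: 1101011 → 1101001
Read data bits from positions 3,5,6,7: 0001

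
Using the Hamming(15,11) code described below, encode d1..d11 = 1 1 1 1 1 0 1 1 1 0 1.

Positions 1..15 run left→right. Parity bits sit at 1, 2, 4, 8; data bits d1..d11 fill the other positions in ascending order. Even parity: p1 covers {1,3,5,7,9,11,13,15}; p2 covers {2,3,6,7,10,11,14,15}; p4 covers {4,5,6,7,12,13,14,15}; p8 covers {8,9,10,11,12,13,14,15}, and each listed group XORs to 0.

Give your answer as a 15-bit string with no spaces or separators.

Place data at non-parity positions: p1 p2 1 p4 1 1 1 p8 1 0 1 1 1 0 1
p1 (pos 1,3,5,7,9,11,13,15): XOR of data positions = 1⊕1⊕1⊕1⊕1⊕1⊕1 = 1
p2 (pos 2,3,6,7,10,11,14,15): XOR of data positions = 1⊕1⊕1⊕0⊕1⊕0⊕1 = 1
p4 (pos 4,5,6,7,12,13,14,15): XOR of data positions = 1⊕1⊕1⊕1⊕1⊕0⊕1 = 0
p8 (pos 8,9,10,11,12,13,14,15): XOR of data positions = 1⊕0⊕1⊕1⊕1⊕0⊕1 = 1
Codeword: 111011111011101

111011111011101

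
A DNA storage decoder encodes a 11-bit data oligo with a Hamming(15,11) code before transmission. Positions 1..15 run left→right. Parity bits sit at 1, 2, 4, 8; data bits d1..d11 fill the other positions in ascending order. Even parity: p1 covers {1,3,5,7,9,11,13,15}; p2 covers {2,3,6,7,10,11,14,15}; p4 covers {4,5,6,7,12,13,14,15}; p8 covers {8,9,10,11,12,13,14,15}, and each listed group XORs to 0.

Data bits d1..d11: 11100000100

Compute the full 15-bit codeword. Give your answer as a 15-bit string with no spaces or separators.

Place data at non-parity positions: p1 p2 1 p4 1 1 0 p8 0 0 0 0 1 0 0
p1 (pos 1,3,5,7,9,11,13,15): XOR of data positions = 1⊕1⊕0⊕0⊕0⊕1⊕0 = 1
p2 (pos 2,3,6,7,10,11,14,15): XOR of data positions = 1⊕1⊕0⊕0⊕0⊕0⊕0 = 0
p4 (pos 4,5,6,7,12,13,14,15): XOR of data positions = 1⊕1⊕0⊕0⊕1⊕0⊕0 = 1
p8 (pos 8,9,10,11,12,13,14,15): XOR of data positions = 0⊕0⊕0⊕0⊕1⊕0⊕0 = 1
Codeword: 101111010000100

101111010000100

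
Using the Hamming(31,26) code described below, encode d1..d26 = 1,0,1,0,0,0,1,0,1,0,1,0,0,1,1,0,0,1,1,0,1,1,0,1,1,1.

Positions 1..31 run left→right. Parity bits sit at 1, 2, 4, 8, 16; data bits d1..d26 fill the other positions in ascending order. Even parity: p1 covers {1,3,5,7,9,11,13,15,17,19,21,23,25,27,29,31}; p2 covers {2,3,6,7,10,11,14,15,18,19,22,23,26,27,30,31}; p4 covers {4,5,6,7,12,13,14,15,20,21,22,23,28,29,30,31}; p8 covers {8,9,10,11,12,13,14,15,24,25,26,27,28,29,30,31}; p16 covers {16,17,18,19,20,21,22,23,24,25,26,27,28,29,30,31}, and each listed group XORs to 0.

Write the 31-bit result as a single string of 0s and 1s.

1010010100101011001100110110111

Place data at non-parity positions: p1 p2 1 p4 0 1 0 p8 0 0 1 0 1 0 1 p16 0 0 1 1 0 0 1 1 0 1 1 0 1 1 1
p1 (pos 1,3,5,7,9,11,13,15,17,19,21,23,25,27,29,31): XOR of data positions = 1⊕0⊕0⊕0⊕1⊕1⊕1⊕0⊕1⊕0⊕1⊕0⊕1⊕1⊕1 = 1
p2 (pos 2,3,6,7,10,11,14,15,18,19,22,23,26,27,30,31): XOR of data positions = 1⊕1⊕0⊕0⊕1⊕0⊕1⊕0⊕1⊕0⊕1⊕1⊕1⊕1⊕1 = 0
p4 (pos 4,5,6,7,12,13,14,15,20,21,22,23,28,29,30,31): XOR of data positions = 0⊕1⊕0⊕0⊕1⊕0⊕1⊕1⊕0⊕0⊕1⊕0⊕1⊕1⊕1 = 0
p8 (pos 8,9,10,11,12,13,14,15,24,25,26,27,28,29,30,31): XOR of data positions = 0⊕0⊕1⊕0⊕1⊕0⊕1⊕1⊕0⊕1⊕1⊕0⊕1⊕1⊕1 = 1
p16 (pos 16,17,18,19,20,21,22,23,24,25,26,27,28,29,30,31): XOR of data positions = 0⊕0⊕1⊕1⊕0⊕0⊕1⊕1⊕0⊕1⊕1⊕0⊕1⊕1⊕1 = 1
Codeword: 1010010100101011001100110110111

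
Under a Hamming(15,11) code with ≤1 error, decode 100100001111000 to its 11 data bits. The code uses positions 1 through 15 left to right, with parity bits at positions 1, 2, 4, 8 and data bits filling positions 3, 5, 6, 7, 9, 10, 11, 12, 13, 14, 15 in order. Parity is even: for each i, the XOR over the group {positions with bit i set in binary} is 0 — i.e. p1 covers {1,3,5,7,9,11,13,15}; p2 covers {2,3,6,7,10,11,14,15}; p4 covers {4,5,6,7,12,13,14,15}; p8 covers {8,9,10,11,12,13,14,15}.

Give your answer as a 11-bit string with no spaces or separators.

00001111000

s1 (pos 1,3,5,7,9,11,13,15): 1⊕0⊕0⊕0⊕1⊕1⊕0⊕0 = 1
s2 (pos 2,3,6,7,10,11,14,15): 0⊕0⊕0⊕0⊕1⊕1⊕0⊕0 = 0
s4 (pos 4,5,6,7,12,13,14,15): 1⊕0⊕0⊕0⊕1⊕0⊕0⊕0 = 0
s8 (pos 8,9,10,11,12,13,14,15): 0⊕1⊕1⊕1⊕1⊕0⊕0⊕0 = 0
Syndrome s8…s1 = 0001 → error at position 1.
Flip position 1: 100100001111000 → 000100001111000
Read data bits from positions 3,5,6,7,9,10,11,12,13,14,15: 00001111000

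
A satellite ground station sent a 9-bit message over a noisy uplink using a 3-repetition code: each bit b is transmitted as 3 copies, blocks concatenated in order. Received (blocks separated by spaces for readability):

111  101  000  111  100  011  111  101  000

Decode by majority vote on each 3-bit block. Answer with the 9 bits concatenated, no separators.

110101110

Block 1 (111): 3 ones → 1
Block 2 (101): 2 ones → 1
Block 3 (000): 0 ones → 0
Block 4 (111): 3 ones → 1
Block 5 (100): 1 one → 0
Block 6 (011): 2 ones → 1
Block 7 (111): 3 ones → 1
Block 8 (101): 2 ones → 1
Block 9 (000): 0 ones → 0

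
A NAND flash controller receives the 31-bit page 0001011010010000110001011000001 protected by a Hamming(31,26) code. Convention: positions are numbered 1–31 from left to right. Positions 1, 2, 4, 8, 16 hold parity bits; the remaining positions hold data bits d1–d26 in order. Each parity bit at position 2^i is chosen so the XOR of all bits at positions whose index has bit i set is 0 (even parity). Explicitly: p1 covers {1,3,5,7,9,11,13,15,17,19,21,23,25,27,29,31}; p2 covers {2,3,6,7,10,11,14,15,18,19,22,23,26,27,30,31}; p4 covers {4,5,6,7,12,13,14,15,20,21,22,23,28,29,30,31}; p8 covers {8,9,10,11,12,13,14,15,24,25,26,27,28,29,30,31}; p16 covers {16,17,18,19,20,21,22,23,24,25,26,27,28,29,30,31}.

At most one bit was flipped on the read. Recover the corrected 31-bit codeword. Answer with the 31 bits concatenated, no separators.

0001011010110000110001011000001

s1 (pos 1,3,5,7,9,11,13,15,17,19,21,23,25,27,29,31): 0⊕0⊕0⊕1⊕1⊕0⊕0⊕0⊕1⊕0⊕0⊕0⊕1⊕0⊕0⊕1 = 1
s2 (pos 2,3,6,7,10,11,14,15,18,19,22,23,26,27,30,31): 0⊕0⊕1⊕1⊕0⊕0⊕0⊕0⊕1⊕0⊕1⊕0⊕0⊕0⊕0⊕1 = 1
s4 (pos 4,5,6,7,12,13,14,15,20,21,22,23,28,29,30,31): 1⊕0⊕1⊕1⊕1⊕0⊕0⊕0⊕0⊕0⊕1⊕0⊕0⊕0⊕0⊕1 = 0
s8 (pos 8,9,10,11,12,13,14,15,24,25,26,27,28,29,30,31): 0⊕1⊕0⊕0⊕1⊕0⊕0⊕0⊕1⊕1⊕0⊕0⊕0⊕0⊕0⊕1 = 1
s16 (pos 16,17,18,19,20,21,22,23,24,25,26,27,28,29,30,31): 0⊕1⊕1⊕0⊕0⊕0⊕1⊕0⊕1⊕1⊕0⊕0⊕0⊕0⊕0⊕1 = 0
Syndrome s16…s1 = 01011 → error at position 11.
Flip position 11: 0001011010010000110001011000001 → 0001011010110000110001011000001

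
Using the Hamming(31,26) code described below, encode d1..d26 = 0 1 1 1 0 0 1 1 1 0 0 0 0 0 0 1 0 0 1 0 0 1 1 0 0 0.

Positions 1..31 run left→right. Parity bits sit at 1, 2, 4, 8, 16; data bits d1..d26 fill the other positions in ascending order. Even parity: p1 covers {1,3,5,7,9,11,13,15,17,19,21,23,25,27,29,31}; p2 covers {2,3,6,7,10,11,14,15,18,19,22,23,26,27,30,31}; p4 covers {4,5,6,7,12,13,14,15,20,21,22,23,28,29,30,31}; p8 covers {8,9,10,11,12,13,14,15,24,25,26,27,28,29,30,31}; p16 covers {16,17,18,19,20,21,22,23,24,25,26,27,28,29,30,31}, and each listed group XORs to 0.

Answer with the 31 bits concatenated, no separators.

0001111000111000000010010011000

Place data at non-parity positions: p1 p2 0 p4 1 1 1 p8 0 0 1 1 1 0 0 p16 0 0 0 0 1 0 0 1 0 0 1 1 0 0 0
p1 (pos 1,3,5,7,9,11,13,15,17,19,21,23,25,27,29,31): XOR of data positions = 0⊕1⊕1⊕0⊕1⊕1⊕0⊕0⊕0⊕1⊕0⊕0⊕1⊕0⊕0 = 0
p2 (pos 2,3,6,7,10,11,14,15,18,19,22,23,26,27,30,31): XOR of data positions = 0⊕1⊕1⊕0⊕1⊕0⊕0⊕0⊕0⊕0⊕0⊕0⊕1⊕0⊕0 = 0
p4 (pos 4,5,6,7,12,13,14,15,20,21,22,23,28,29,30,31): XOR of data positions = 1⊕1⊕1⊕1⊕1⊕0⊕0⊕0⊕1⊕0⊕0⊕1⊕0⊕0⊕0 = 1
p8 (pos 8,9,10,11,12,13,14,15,24,25,26,27,28,29,30,31): XOR of data positions = 0⊕0⊕1⊕1⊕1⊕0⊕0⊕1⊕0⊕0⊕1⊕1⊕0⊕0⊕0 = 0
p16 (pos 16,17,18,19,20,21,22,23,24,25,26,27,28,29,30,31): XOR of data positions = 0⊕0⊕0⊕0⊕1⊕0⊕0⊕1⊕0⊕0⊕1⊕1⊕0⊕0⊕0 = 0
Codeword: 0001111000111000000010010011000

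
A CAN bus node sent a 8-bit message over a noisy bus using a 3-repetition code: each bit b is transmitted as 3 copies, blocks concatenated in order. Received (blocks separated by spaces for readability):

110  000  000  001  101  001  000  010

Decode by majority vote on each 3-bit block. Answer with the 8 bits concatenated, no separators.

Block 1 (110): 2 ones → 1
Block 2 (000): 0 ones → 0
Block 3 (000): 0 ones → 0
Block 4 (001): 1 one → 0
Block 5 (101): 2 ones → 1
Block 6 (001): 1 one → 0
Block 7 (000): 0 ones → 0
Block 8 (010): 1 one → 0

10001000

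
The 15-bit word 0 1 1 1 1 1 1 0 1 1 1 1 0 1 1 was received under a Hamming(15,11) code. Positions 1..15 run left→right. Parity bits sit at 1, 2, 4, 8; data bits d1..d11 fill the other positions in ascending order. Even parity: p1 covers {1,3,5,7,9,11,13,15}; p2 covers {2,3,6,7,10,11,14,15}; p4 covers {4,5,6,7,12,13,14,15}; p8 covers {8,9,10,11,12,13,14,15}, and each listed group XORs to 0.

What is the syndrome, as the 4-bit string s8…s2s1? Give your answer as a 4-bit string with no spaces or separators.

0100

s1 (pos 1,3,5,7,9,11,13,15): 0⊕1⊕1⊕1⊕1⊕1⊕0⊕1 = 0
s2 (pos 2,3,6,7,10,11,14,15): 1⊕1⊕1⊕1⊕1⊕1⊕1⊕1 = 0
s4 (pos 4,5,6,7,12,13,14,15): 1⊕1⊕1⊕1⊕1⊕0⊕1⊕1 = 1
s8 (pos 8,9,10,11,12,13,14,15): 0⊕1⊕1⊕1⊕1⊕0⊕1⊕1 = 0
Syndrome s8…s1 = 0100 → error at position 4.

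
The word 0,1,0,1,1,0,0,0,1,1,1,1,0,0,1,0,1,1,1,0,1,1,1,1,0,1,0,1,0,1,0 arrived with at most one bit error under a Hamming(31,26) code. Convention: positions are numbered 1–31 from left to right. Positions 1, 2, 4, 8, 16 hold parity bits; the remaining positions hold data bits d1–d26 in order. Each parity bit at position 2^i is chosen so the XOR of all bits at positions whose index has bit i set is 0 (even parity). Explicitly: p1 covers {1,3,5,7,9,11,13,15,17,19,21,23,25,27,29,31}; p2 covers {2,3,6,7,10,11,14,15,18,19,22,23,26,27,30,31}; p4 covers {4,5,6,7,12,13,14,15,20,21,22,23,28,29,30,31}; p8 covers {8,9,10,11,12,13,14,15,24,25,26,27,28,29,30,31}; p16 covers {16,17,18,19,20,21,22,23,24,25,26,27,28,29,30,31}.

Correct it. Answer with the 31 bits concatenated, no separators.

0101100011100010111011110101010

s1 (pos 1,3,5,7,9,11,13,15,17,19,21,23,25,27,29,31): 0⊕0⊕1⊕0⊕1⊕1⊕0⊕1⊕1⊕1⊕1⊕1⊕0⊕0⊕0⊕0 = 0
s2 (pos 2,3,6,7,10,11,14,15,18,19,22,23,26,27,30,31): 1⊕0⊕0⊕0⊕1⊕1⊕0⊕1⊕1⊕1⊕1⊕1⊕1⊕0⊕1⊕0 = 0
s4 (pos 4,5,6,7,12,13,14,15,20,21,22,23,28,29,30,31): 1⊕1⊕0⊕0⊕1⊕0⊕0⊕1⊕0⊕1⊕1⊕1⊕1⊕0⊕1⊕0 = 1
s8 (pos 8,9,10,11,12,13,14,15,24,25,26,27,28,29,30,31): 0⊕1⊕1⊕1⊕1⊕0⊕0⊕1⊕1⊕0⊕1⊕0⊕1⊕0⊕1⊕0 = 1
s16 (pos 16,17,18,19,20,21,22,23,24,25,26,27,28,29,30,31): 0⊕1⊕1⊕1⊕0⊕1⊕1⊕1⊕1⊕0⊕1⊕0⊕1⊕0⊕1⊕0 = 0
Syndrome s16…s1 = 01100 → error at position 12.
Flip position 12: 0101100011110010111011110101010 → 0101100011100010111011110101010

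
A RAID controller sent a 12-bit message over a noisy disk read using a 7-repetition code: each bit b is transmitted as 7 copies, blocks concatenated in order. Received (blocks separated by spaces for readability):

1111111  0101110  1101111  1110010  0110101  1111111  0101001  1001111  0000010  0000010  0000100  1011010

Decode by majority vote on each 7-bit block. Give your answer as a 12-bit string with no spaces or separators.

111111010001

Block 1 (1111111): 7 ones → 1
Block 2 (0101110): 4 ones → 1
Block 3 (1101111): 6 ones → 1
Block 4 (1110010): 4 ones → 1
Block 5 (0110101): 4 ones → 1
Block 6 (1111111): 7 ones → 1
Block 7 (0101001): 3 ones → 0
Block 8 (1001111): 5 ones → 1
Block 9 (0000010): 1 one → 0
Block 10 (0000010): 1 one → 0
Block 11 (0000100): 1 one → 0
Block 12 (1011010): 4 ones → 1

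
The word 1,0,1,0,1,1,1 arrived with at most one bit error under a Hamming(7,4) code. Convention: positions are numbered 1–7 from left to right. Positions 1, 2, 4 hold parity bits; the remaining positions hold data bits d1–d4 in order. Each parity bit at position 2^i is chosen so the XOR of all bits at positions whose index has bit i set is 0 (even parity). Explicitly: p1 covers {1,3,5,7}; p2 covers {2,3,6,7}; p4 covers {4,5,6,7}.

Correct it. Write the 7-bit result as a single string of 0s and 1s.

s1 (pos 1,3,5,7): 1⊕1⊕1⊕1 = 0
s2 (pos 2,3,6,7): 0⊕1⊕1⊕1 = 1
s4 (pos 4,5,6,7): 0⊕1⊕1⊕1 = 1
Syndrome s4…s1 = 110 → error at position 6.
Flip position 6: 1010111 → 1010101

1010101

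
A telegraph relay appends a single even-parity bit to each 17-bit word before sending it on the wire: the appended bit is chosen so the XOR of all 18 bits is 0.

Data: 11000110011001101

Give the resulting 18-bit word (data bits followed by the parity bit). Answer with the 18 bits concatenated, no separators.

110001100110011011

XOR of the 17 data bits: 1⊕1⊕0⊕0⊕0⊕1⊕1⊕0⊕0⊕1⊕1⊕0⊕0⊕1⊕1⊕0⊕1 = 1
Parity bit = 1 (so all 18 bits XOR to 0).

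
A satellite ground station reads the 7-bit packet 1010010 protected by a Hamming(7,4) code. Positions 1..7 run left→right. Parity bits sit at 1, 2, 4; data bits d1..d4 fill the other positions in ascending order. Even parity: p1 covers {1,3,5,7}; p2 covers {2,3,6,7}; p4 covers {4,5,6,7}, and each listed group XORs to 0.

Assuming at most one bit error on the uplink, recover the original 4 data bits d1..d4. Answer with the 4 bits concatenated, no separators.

s1 (pos 1,3,5,7): 1⊕1⊕0⊕0 = 0
s2 (pos 2,3,6,7): 0⊕1⊕1⊕0 = 0
s4 (pos 4,5,6,7): 0⊕0⊕1⊕0 = 1
Syndrome s4…s1 = 100 → error at position 4.
Flip position 4: 1010010 → 1011010
Read data bits from positions 3,5,6,7: 1010

1010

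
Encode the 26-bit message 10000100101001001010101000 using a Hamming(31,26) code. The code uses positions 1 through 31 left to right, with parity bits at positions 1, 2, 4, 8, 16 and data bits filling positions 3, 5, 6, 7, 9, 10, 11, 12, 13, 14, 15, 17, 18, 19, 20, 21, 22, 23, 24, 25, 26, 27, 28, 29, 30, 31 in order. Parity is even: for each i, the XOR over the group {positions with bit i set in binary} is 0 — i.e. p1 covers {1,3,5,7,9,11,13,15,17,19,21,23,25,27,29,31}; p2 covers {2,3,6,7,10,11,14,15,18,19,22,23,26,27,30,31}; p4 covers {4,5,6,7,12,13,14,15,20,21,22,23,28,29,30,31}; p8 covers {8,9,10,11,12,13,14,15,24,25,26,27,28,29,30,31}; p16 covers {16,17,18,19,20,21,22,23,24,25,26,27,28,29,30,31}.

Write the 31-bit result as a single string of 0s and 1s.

Place data at non-parity positions: p1 p2 1 p4 0 0 0 p8 0 1 0 0 1 0 1 p16 0 0 1 0 0 1 0 1 0 1 0 1 0 0 0
p1 (pos 1,3,5,7,9,11,13,15,17,19,21,23,25,27,29,31): XOR of data positions = 1⊕0⊕0⊕0⊕0⊕1⊕1⊕0⊕1⊕0⊕0⊕0⊕0⊕0⊕0 = 0
p2 (pos 2,3,6,7,10,11,14,15,18,19,22,23,26,27,30,31): XOR of data positions = 1⊕0⊕0⊕1⊕0⊕0⊕1⊕0⊕1⊕1⊕0⊕1⊕0⊕0⊕0 = 0
p4 (pos 4,5,6,7,12,13,14,15,20,21,22,23,28,29,30,31): XOR of data positions = 0⊕0⊕0⊕0⊕1⊕0⊕1⊕0⊕0⊕1⊕0⊕1⊕0⊕0⊕0 = 0
p8 (pos 8,9,10,11,12,13,14,15,24,25,26,27,28,29,30,31): XOR of data positions = 0⊕1⊕0⊕0⊕1⊕0⊕1⊕1⊕0⊕1⊕0⊕1⊕0⊕0⊕0 = 0
p16 (pos 16,17,18,19,20,21,22,23,24,25,26,27,28,29,30,31): XOR of data positions = 0⊕0⊕1⊕0⊕0⊕1⊕0⊕1⊕0⊕1⊕0⊕1⊕0⊕0⊕0 = 1
Codeword: 0010000001001011001001010101000

0010000001001011001001010101000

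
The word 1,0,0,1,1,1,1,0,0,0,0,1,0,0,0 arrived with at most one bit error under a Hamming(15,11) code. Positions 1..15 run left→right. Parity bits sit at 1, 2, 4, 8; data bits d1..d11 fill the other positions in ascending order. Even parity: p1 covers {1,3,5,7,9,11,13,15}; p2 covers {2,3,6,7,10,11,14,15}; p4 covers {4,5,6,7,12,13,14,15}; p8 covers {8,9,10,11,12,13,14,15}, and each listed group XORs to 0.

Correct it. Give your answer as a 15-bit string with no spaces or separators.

s1 (pos 1,3,5,7,9,11,13,15): 1⊕0⊕1⊕1⊕0⊕0⊕0⊕0 = 1
s2 (pos 2,3,6,7,10,11,14,15): 0⊕0⊕1⊕1⊕0⊕0⊕0⊕0 = 0
s4 (pos 4,5,6,7,12,13,14,15): 1⊕1⊕1⊕1⊕1⊕0⊕0⊕0 = 1
s8 (pos 8,9,10,11,12,13,14,15): 0⊕0⊕0⊕0⊕1⊕0⊕0⊕0 = 1
Syndrome s8…s1 = 1101 → error at position 13.
Flip position 13: 100111100001000 → 100111100001100

100111100001100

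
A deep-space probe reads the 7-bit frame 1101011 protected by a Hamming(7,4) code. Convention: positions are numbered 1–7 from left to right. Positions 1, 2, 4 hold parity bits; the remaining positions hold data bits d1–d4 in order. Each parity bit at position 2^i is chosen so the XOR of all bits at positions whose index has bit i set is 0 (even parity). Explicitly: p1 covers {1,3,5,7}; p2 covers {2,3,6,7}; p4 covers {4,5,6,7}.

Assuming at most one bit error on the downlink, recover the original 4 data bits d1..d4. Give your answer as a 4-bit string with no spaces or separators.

s1 (pos 1,3,5,7): 1⊕0⊕0⊕1 = 0
s2 (pos 2,3,6,7): 1⊕0⊕1⊕1 = 1
s4 (pos 4,5,6,7): 1⊕0⊕1⊕1 = 1
Syndrome s4…s1 = 110 → error at position 6.
Flip position 6: 1101011 → 1101001
Read data bits from positions 3,5,6,7: 0001

0001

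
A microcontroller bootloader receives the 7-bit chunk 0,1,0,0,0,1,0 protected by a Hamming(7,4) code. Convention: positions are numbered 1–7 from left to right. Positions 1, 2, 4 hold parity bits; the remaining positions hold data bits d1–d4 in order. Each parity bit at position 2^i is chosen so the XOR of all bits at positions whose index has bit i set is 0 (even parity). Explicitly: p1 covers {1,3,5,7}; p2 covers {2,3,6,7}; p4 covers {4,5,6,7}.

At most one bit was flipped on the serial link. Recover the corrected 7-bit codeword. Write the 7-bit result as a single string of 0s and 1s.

0101010

s1 (pos 1,3,5,7): 0⊕0⊕0⊕0 = 0
s2 (pos 2,3,6,7): 1⊕0⊕1⊕0 = 0
s4 (pos 4,5,6,7): 0⊕0⊕1⊕0 = 1
Syndrome s4…s1 = 100 → error at position 4.
Flip position 4: 0100010 → 0101010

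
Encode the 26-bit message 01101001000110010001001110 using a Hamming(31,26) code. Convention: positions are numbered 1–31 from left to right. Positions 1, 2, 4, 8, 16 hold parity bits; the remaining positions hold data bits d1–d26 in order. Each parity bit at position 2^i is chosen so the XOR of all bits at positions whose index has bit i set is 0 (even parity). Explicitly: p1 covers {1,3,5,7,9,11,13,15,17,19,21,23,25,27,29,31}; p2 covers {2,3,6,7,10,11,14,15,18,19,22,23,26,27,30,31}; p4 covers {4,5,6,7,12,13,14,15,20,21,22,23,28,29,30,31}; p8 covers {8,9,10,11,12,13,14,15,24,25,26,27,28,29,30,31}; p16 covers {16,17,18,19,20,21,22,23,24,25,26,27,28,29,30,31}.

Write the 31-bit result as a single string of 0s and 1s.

0101110010010001110010001001110

Place data at non-parity positions: p1 p2 0 p4 1 1 0 p8 1 0 0 1 0 0 0 p16 1 1 0 0 1 0 0 0 1 0 0 1 1 1 0
p1 (pos 1,3,5,7,9,11,13,15,17,19,21,23,25,27,29,31): XOR of data positions = 0⊕1⊕0⊕1⊕0⊕0⊕0⊕1⊕0⊕1⊕0⊕1⊕0⊕1⊕0 = 0
p2 (pos 2,3,6,7,10,11,14,15,18,19,22,23,26,27,30,31): XOR of data positions = 0⊕1⊕0⊕0⊕0⊕0⊕0⊕1⊕0⊕0⊕0⊕0⊕0⊕1⊕0 = 1
p4 (pos 4,5,6,7,12,13,14,15,20,21,22,23,28,29,30,31): XOR of data positions = 1⊕1⊕0⊕1⊕0⊕0⊕0⊕0⊕1⊕0⊕0⊕1⊕1⊕1⊕0 = 1
p8 (pos 8,9,10,11,12,13,14,15,24,25,26,27,28,29,30,31): XOR of data positions = 1⊕0⊕0⊕1⊕0⊕0⊕0⊕0⊕1⊕0⊕0⊕1⊕1⊕1⊕0 = 0
p16 (pos 16,17,18,19,20,21,22,23,24,25,26,27,28,29,30,31): XOR of data positions = 1⊕1⊕0⊕0⊕1⊕0⊕0⊕0⊕1⊕0⊕0⊕1⊕1⊕1⊕0 = 1
Codeword: 0101110010010001110010001001110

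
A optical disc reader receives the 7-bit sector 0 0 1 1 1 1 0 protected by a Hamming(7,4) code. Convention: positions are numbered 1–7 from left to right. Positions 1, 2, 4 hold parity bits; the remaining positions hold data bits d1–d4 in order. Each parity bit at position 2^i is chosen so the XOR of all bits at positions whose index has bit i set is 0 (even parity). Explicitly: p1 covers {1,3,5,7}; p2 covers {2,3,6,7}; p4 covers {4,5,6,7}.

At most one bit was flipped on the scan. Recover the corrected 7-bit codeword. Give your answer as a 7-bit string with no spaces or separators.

s1 (pos 1,3,5,7): 0⊕1⊕1⊕0 = 0
s2 (pos 2,3,6,7): 0⊕1⊕1⊕0 = 0
s4 (pos 4,5,6,7): 1⊕1⊕1⊕0 = 1
Syndrome s4…s1 = 100 → error at position 4.
Flip position 4: 0011110 → 0010110

0010110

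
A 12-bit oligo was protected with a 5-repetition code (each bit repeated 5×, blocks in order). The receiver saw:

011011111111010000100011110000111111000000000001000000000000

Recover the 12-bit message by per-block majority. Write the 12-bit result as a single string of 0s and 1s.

111010100000

Block 1 (01101): 3 ones → 1
Block 2 (11111): 5 ones → 1
Block 3 (11010): 3 ones → 1
Block 4 (00010): 1 one → 0
Block 5 (00111): 3 ones → 1
Block 6 (10000): 1 one → 0
Block 7 (11111): 5 ones → 1
Block 8 (10000): 1 one → 0
Block 9 (00000): 0 ones → 0
Block 10 (00100): 1 one → 0
Block 11 (00000): 0 ones → 0
Block 12 (00000): 0 ones → 0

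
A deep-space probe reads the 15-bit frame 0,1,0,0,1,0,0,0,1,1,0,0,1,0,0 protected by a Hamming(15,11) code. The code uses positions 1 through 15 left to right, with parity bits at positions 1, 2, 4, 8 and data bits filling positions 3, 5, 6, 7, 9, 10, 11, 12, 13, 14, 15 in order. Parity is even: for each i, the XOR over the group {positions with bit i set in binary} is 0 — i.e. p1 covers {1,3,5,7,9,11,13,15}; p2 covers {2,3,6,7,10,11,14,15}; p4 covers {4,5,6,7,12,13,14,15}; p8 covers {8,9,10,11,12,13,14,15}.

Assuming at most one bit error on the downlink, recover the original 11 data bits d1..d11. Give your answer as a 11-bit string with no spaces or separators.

s1 (pos 1,3,5,7,9,11,13,15): 0⊕0⊕1⊕0⊕1⊕0⊕1⊕0 = 1
s2 (pos 2,3,6,7,10,11,14,15): 1⊕0⊕0⊕0⊕1⊕0⊕0⊕0 = 0
s4 (pos 4,5,6,7,12,13,14,15): 0⊕1⊕0⊕0⊕0⊕1⊕0⊕0 = 0
s8 (pos 8,9,10,11,12,13,14,15): 0⊕1⊕1⊕0⊕0⊕1⊕0⊕0 = 1
Syndrome s8…s1 = 1001 → error at position 9.
Flip position 9: 010010001100100 → 010010000100100
Read data bits from positions 3,5,6,7,9,10,11,12,13,14,15: 01000100100

01000100100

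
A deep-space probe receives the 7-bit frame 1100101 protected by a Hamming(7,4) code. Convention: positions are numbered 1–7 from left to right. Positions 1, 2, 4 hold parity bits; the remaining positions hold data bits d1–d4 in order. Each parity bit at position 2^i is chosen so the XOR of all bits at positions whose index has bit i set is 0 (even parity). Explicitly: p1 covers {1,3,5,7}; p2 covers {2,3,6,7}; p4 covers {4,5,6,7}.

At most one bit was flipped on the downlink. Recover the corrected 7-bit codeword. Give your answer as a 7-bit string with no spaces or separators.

s1 (pos 1,3,5,7): 1⊕0⊕1⊕1 = 1
s2 (pos 2,3,6,7): 1⊕0⊕0⊕1 = 0
s4 (pos 4,5,6,7): 0⊕1⊕0⊕1 = 0
Syndrome s4…s1 = 001 → error at position 1.
Flip position 1: 1100101 → 0100101

0100101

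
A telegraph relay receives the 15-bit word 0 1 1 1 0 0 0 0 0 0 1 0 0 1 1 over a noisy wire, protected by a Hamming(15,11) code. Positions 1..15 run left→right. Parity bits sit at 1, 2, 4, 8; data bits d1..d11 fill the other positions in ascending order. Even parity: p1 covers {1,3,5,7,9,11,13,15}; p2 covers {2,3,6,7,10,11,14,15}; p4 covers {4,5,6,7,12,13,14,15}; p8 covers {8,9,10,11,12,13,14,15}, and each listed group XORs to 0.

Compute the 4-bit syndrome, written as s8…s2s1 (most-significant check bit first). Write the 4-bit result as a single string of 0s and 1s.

1111

s1 (pos 1,3,5,7,9,11,13,15): 0⊕1⊕0⊕0⊕0⊕1⊕0⊕1 = 1
s2 (pos 2,3,6,7,10,11,14,15): 1⊕1⊕0⊕0⊕0⊕1⊕1⊕1 = 1
s4 (pos 4,5,6,7,12,13,14,15): 1⊕0⊕0⊕0⊕0⊕0⊕1⊕1 = 1
s8 (pos 8,9,10,11,12,13,14,15): 0⊕0⊕0⊕1⊕0⊕0⊕1⊕1 = 1
Syndrome s8…s1 = 1111 → error at position 15.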